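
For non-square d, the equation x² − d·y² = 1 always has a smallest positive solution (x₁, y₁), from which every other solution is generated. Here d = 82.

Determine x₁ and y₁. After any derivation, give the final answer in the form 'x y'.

163 18

√82 = [9; 18, …], period ℓ=1 (odd) → k=1
a_0=9:  p_0=9·1+0=9,  q_0=9·0+1=1
a_1=18:  p_1=18·9+1=163,  q_1=18·1+0=18
(x₁, y₁) = (163, 18);  163² − 82·18² = 1 ✓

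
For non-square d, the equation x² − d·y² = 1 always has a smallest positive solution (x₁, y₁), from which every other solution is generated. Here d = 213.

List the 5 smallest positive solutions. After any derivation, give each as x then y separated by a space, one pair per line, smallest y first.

194399 13320
75581942401 5178789360
29386108041429599 2013502945575960
11425260034216163289601 782845918228863306720
4442118250753789746628859999 304368927313532092980546600

d=213: √d = [14; 1,1,2,6,1,8,1,6,2,1,1,28] (ℓ=12, even), read p_11/q_11
k=0  a_k=14  p_k/q_k = 14/1
k=1  a_k=1  p_k/q_k = 15/1
k=2  a_k=1  p_k/q_k = 29/2
k=3  a_k=2  p_k/q_k = 73/5
k=4  a_k=6  p_k/q_k = 467/32
k=5  a_k=1  p_k/q_k = 540/37
k=6  a_k=8  p_k/q_k = 4787/328
k=7  a_k=1  p_k/q_k = 5327/365
k=8  a_k=6  p_k/q_k = 36749/2518
…
k=10  a_k=1  p_k/q_k = 115574/7919
k=11  a_k=1  p_k/q_k = 194399/13320
(x₁, y₁) = (194399, 13320);  194399² − 213·13320² = 1 ✓
(x_2, y_2) = (194399·194399 + 213·13320·13320, 194399·13320 + 13320·194399) = (75581942401, 5178789360)
(x_3, y_3) = (194399·75581942401 + 213·13320·5178789360, 194399·5178789360 + 13320·75581942401) = (29386108041429599, 2013502945575960)
(x_4, y_4) = (194399·29386108041429599 + 213·13320·2013502945575960, 194399·2013502945575960 + 13320·29386108041429599) = (11425260034216163289601, 782845918228863306720)
(x_5, y_5) = (194399·11425260034216163289601 + 213·13320·782845918228863306720, 194399·782845918228863306720 + 13320·11425260034216163289601) = (4442118250753789746628859999, 304368927313532092980546600)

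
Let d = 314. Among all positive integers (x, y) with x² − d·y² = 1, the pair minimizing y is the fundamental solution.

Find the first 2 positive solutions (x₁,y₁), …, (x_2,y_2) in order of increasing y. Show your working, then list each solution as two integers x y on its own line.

392499 22150
308110930001 17387705700

√314 = [17; 1,2,1,1,2,1,34, …], period ℓ=7 (odd) → k=13
i=0: a=17 ⇒ p=17, q=1
…
i=3: a=1 ⇒ p=71, q=4
i=4: a=1 ⇒ p=124, q=7
…
i=8: a=1 ⇒ p=15824, q=893
i=9: a=2 ⇒ p=47029, q=2654
…
i=12: a=2 ⇒ p=282617, q=15949
i=13: a=1 ⇒ p=392499, q=22150
fundamental: x₁=392499, y₁=22150  (since 154055465001 − 314·490622500 = 1)
(x_2, y_2) = (392499·392499 + 314·22150·22150, 392499·22150 + 22150·392499) = (308110930001, 17387705700)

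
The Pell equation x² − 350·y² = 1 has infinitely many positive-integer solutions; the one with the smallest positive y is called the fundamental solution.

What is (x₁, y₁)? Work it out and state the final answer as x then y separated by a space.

449 24

d=350: √d = [18; 1,2,2,2,1,36] (ℓ=6, even), read p_5/q_5
a_0=18:  p_0=18·1+0=18,  q_0=18·0+1=1
…
a_2=2:  p_2=2·19+18=56,  q_2=2·1+1=3
a_3=2:  p_3=2·56+19=131,  q_3=2·3+1=7
a_4=2:  p_4=2·131+56=318,  q_4=2·7+3=17
a_5=1:  p_5=1·318+131=449,  q_5=1·17+7=24
fundamental: x₁=449, y₁=24  (since 201601 − 350·576 = 1)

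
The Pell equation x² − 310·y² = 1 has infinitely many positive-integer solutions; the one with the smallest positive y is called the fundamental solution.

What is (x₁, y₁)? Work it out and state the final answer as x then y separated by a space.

√310 → a₀=17, period (1,1,1,1,5,…,1,1,34); ℓ=16 even so k=15
step 0: (17, 1)  from 17·(1,0) + (0,1)
step 1: (18, 1)  from 1·(17,1) + (1,0)
step 2: (35, 2)  from 1·(18,1) + (17,1)
…
step 4: (88, 5)  from 1·(53,3) + (35,2)
step 5: (493, 28)  from 5·(88,5) + (53,3)
step 6: (1567, 89)  from 3·(493,28) + (88,5)
step 7: (2060, 117)  from 1·(1567,89) + (493,28)
step 8: (5687, 323)  from 2·(2060,117) + (1567,89)
…
step 10: (28928, 1643)  from 3·(7747,440) + (5687,323)
…
step 12: (181315, 10298)  from 1·(152387,8655) + (28928,1643)
step 13: (333702, 18953)  from 1·(181315,10298) + (152387,8655)
step 14: (515017, 29251)  from 1·(333702,18953) + (181315,10298)
step 15: (848719, 48204)  from 1·(515017,29251) + (333702,18953)
(x₁, y₁) = (848719, 48204);  848719² − 310·48204² = 1 ✓

848719 48204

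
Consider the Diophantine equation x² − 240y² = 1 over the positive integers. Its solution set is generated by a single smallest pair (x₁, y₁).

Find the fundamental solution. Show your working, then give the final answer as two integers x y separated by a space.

31 2

√240 = [15; 2,30, …], period ℓ=2 (even) → k=1
a_0=15:  p_0=15·1+0=15,  q_0=15·0+1=1
a_1=2:  p_1=2·15+1=31,  q_1=2·1+0=2
→ (31, 2).  Check: 31²=961, 240·2²=960, difference 1.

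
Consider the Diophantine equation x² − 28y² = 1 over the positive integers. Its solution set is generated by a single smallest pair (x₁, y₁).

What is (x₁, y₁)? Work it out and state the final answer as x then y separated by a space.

127 24

[5; 3,2,3,10] for √28; ℓ=4 ⇒ convergent index 3
a_0=5:  p_0=5·1+0=5,  q_0=5·0+1=1
a_1=3:  p_1=3·5+1=16,  q_1=3·1+0=3
a_2=2:  p_2=2·16+5=37,  q_2=2·3+1=7
a_3=3:  p_3=3·37+16=127,  q_3=3·7+3=24
→ (127, 24).  Check: 127²=16129, 28·24²=16128, difference 1.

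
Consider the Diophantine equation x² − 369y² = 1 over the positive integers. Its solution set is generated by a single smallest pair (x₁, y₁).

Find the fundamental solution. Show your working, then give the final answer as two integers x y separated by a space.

[19; 4,1,3,2,7,4,7,2,3,1,4,38] for √369; ℓ=12 ⇒ convergent index 11
k=0  a_k=19  p_k/q_k = 19/1
k=1  a_k=4  p_k/q_k = 77/4
k=2  a_k=1  p_k/q_k = 96/5
k=3  a_k=3  p_k/q_k = 365/19
…
k=5  a_k=7  p_k/q_k = 6147/320
…
k=7  a_k=7  p_k/q_k = 184045/9581
…
k=9  a_k=3  p_k/q_k = 1364557/71036
k=10  a_k=1  p_k/q_k = 1758061/91521
k=11  a_k=4  p_k/q_k = 8396801/437120
(x₁, y₁) = (8396801, 437120);  8396801² − 369·437120² = 1 ✓

8396801 437120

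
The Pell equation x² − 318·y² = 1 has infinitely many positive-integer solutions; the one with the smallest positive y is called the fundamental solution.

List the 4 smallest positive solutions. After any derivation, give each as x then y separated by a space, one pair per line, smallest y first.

107 6
22897 1284
4899851 274770
1048545217 58799496

d=318: √d = [17; 1,4,1,34] (ℓ=4, even), read p_3/q_3
a_0=17:  p_0=17·1+0=17,  q_0=17·0+1=1
…
a_2=4:  p_2=4·18+17=89,  q_2=4·1+1=5
a_3=1:  p_3=1·89+18=107,  q_3=1·5+1=6
fundamental: x₁=107, y₁=6  (since 11449 − 318·36 = 1)
(x_2, y_2) = (107·107 + 318·6·6, 107·6 + 6·107) = (22897, 1284)
(x_3, y_3) = (107·22897 + 318·6·1284, 107·1284 + 6·22897) = (4899851, 274770)
(x_4, y_4) = (107·4899851 + 318·6·274770, 107·274770 + 6·4899851) = (1048545217, 58799496)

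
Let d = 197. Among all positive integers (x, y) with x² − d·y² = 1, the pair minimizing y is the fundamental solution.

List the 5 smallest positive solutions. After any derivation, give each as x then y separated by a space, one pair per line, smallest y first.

393 28
308897 22008
242792649 17298260
190834713217 13596410352
149995841795913 10686761238412

d=197: √d = [14; 28] (ℓ=1, odd), read p_1/q_1
k=0  a_k=14  p_k/q_k = 14/1
k=1  a_k=28  p_k/q_k = 393/28
→ (393, 28).  Check: 393²=154449, 197·28²=154448, difference 1.
(393+28√197)^2 = 308897 + 22008√197
(393+28√197)^3 = 242792649 + 17298260√197
(393+28√197)^4 = 190834713217 + 13596410352√197
(393+28√197)^5 = 149995841795913 + 10686761238412√197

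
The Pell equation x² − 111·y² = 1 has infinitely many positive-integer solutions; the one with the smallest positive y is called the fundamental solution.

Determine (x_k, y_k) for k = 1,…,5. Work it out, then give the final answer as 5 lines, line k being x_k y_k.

295 28
174049 16520
102688615 9746772
60586108801 5750578960
35745701503975 3392831839628

√111 = [10; 1,1,6,1,1,20, …], period ℓ=6 (even) → k=5
a_0=10:  p_0=10·1+0=10,  q_0=10·0+1=1
a_1=1:  p_1=1·10+1=11,  q_1=1·1+0=1
a_2=1:  p_2=1·11+10=21,  q_2=1·1+1=2
a_3=6:  p_3=6·21+11=137,  q_3=6·2+1=13
a_4=1:  p_4=1·137+21=158,  q_4=1·13+2=15
a_5=1:  p_5=1·158+137=295,  q_5=1·15+13=28
fundamental: x₁=295, y₁=28  (since 87025 − 111·784 = 1)
(x_2, y_2) = (295·295 + 111·28·28, 295·28 + 28·295) = (174049, 16520)
(x_3, y_3) = (295·174049 + 111·28·16520, 295·16520 + 28·174049) = (102688615, 9746772)
(x_4, y_4) = (295·102688615 + 111·28·9746772, 295·9746772 + 28·102688615) = (60586108801, 5750578960)
(x_5, y_5) = (295·60586108801 + 111·28·5750578960, 295·5750578960 + 28·60586108801) = (35745701503975, 3392831839628)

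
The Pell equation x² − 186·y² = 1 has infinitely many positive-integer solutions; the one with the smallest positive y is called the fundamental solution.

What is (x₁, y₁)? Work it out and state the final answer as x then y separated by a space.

7501 550

d=186: √d = [13; 1,1,1,3,4,3,1,1,1,26] (ℓ=10, even), read p_9/q_9
step 0: (13, 1)  from 13·(1,0) + (0,1)
step 1: (14, 1)  from 1·(13,1) + (1,0)
…
step 6: (2073, 152)  from 3·(641,47) + (150,11)
step 7: (2714, 199)  from 1·(2073,152) + (641,47)
step 8: (4787, 351)  from 1·(2714,199) + (2073,152)
step 9: (7501, 550)  from 1·(4787,351) + (2714,199)
(x₁, y₁) = (7501, 550);  7501² − 186·550² = 1 ✓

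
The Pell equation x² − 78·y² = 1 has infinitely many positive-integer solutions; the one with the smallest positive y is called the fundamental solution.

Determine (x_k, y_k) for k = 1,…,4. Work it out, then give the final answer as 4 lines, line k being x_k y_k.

53 6
5617 636
595349 67410
63101377 7144824

√78 = [8; 1,4,1,16, …], period ℓ=4 (even) → k=3
k=0  a_k=8  p_k/q_k = 8/1
k=1  a_k=1  p_k/q_k = 9/1
k=2  a_k=4  p_k/q_k = 44/5
k=3  a_k=1  p_k/q_k = 53/6
→ (53, 6).  Check: 53²=2809, 78·6²=2808, difference 1.
k=2:  x_2 = 53·53+78·6·6 = 5617,  y_2 = 53·6+6·53 = 636
k=3:  x_3 = 53·5617+78·6·636 = 595349,  y_3 = 53·636+6·5617 = 67410
k=4:  x_4 = 53·595349+78·6·67410 = 63101377,  y_4 = 53·67410+6·595349 = 7144824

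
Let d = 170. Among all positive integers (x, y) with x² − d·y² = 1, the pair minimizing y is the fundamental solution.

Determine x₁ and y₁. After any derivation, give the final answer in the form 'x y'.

339 26

[13; 26] for √170; ℓ=1 ⇒ convergent index 1
a_0=13:  p_0=13·1+0=13,  q_0=13·0+1=1
a_1=26:  p_1=26·13+1=339,  q_1=26·1+0=26
(x₁, y₁) = (339, 26);  339² − 170·26² = 1 ✓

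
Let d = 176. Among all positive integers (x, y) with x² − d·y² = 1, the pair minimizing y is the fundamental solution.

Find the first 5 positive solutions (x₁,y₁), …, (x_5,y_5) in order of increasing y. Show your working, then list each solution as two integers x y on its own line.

√176 → a₀=13, period (3,1,3,26); ℓ=4 even so k=3
k=0  a_k=13  p_k/q_k = 13/1
k=1  a_k=3  p_k/q_k = 40/3
k=2  a_k=1  p_k/q_k = 53/4
k=3  a_k=3  p_k/q_k = 199/15
fundamental: x₁=199, y₁=15  (since 39601 − 176·225 = 1)
(x_2, y_2) = (199·199 + 176·15·15, 199·15 + 15·199) = (79201, 5970)
(x_3, y_3) = (199·79201 + 176·15·5970, 199·5970 + 15·79201) = (31521799, 2376045)
(x_4, y_4) = (199·31521799 + 176·15·2376045, 199·2376045 + 15·31521799) = (12545596801, 945659940)
(x_5, y_5) = (199·12545596801 + 176·15·945659940, 199·945659940 + 15·12545596801) = (4993116004999, 376370280075)

199 15
79201 5970
31521799 2376045
12545596801 945659940
4993116004999 376370280075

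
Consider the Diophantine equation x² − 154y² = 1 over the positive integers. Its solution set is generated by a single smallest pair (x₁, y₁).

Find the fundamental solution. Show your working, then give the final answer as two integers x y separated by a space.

[12; 2,2,3,1,2,1,3,2,2,24] for √154; ℓ=10 ⇒ convergent index 9
a_0=12:  p_0=12·1+0=12,  q_0=12·0+1=1
a_1=2:  p_1=2·12+1=25,  q_1=2·1+0=2
a_2=2:  p_2=2·25+12=62,  q_2=2·2+1=5
a_3=3:  p_3=3·62+25=211,  q_3=3·5+2=17
a_4=1:  p_4=1·211+62=273,  q_4=1·17+5=22
…
a_6=1:  p_6=1·757+273=1030,  q_6=1·61+22=83
a_7=3:  p_7=3·1030+757=3847,  q_7=3·83+61=310
a_8=2:  p_8=2·3847+1030=8724,  q_8=2·310+83=703
a_9=2:  p_9=2·8724+3847=21295,  q_9=2·703+310=1716
(x₁, y₁) = (21295, 1716);  21295² − 154·1716² = 1 ✓

21295 1716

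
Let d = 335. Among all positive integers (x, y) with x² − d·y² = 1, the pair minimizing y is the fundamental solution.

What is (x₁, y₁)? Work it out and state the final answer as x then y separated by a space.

604 33

√335 = [18; 3,3,3,36, …], period ℓ=4 (even) → k=3
k=0  a_k=18  p_k/q_k = 18/1
k=1  a_k=3  p_k/q_k = 55/3
k=2  a_k=3  p_k/q_k = 183/10
k=3  a_k=3  p_k/q_k = 604/33
→ (604, 33).  Check: 604²=364816, 335·33²=364815, difference 1.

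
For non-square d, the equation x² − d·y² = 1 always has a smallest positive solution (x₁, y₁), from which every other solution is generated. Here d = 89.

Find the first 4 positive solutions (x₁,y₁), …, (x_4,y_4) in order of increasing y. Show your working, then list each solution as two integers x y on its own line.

√89 → a₀=9, period (2,3,3,2,18); ℓ=5 odd so k=9
step 0: (9, 1)  from 9·(1,0) + (0,1)
step 1: (19, 2)  from 2·(9,1) + (1,0)
…
step 3: (217, 23)  from 3·(66,7) + (19,2)
step 4: (500, 53)  from 2·(217,23) + (66,7)
step 5: (9217, 977)  from 18·(500,53) + (217,23)
step 6: (18934, 2007)  from 2·(9217,977) + (500,53)
step 7: (66019, 6998)  from 3·(18934,2007) + (9217,977)
step 8: (216991, 23001)  from 3·(66019,6998) + (18934,2007)
step 9: (500001, 53000)  from 2·(216991,23001) + (66019,6998)
(x₁, y₁) = (500001, 53000);  500001² − 89·53000² = 1 ✓
n=2: (500001,53000)∘(500001,53000) = (500001·500001+89·53000·53000, 500001·53000+53000·500001) = (500002000001,53000106000)
n=3: (500002000001,53000106000)∘(500001,53000) = (500001·500002000001+89·53000·53000106000, 500001·53000106000+53000·500002000001) = (500003000004500001,53000212000159000)
n=4: (500003000004500001,53000212000159000)∘(500001,53000) = (500001·500003000004500001+89·53000·53000212000159000, 500001·53000212000159000+53000·500003000004500001) = (500004000010000008000001,53000318000530000212000)

500001 53000
500002000001 53000106000
500003000004500001 53000212000159000
500004000010000008000001 53000318000530000212000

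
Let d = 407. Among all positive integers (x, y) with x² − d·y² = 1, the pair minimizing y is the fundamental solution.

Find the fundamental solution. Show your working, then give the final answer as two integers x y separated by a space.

d=407: √d = [20; 5,1,2,1,5,40] (ℓ=6, even), read p_5/q_5
i=0: a=20 ⇒ p=20, q=1
i=1: a=5 ⇒ p=101, q=5
i=2: a=1 ⇒ p=121, q=6
…
i=4: a=1 ⇒ p=464, q=23
i=5: a=5 ⇒ p=2663, q=132
(x₁, y₁) = (2663, 132);  2663² − 407·132² = 1 ✓

2663 132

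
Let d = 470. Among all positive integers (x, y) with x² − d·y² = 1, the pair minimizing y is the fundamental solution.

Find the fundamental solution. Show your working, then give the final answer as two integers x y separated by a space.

√470 → a₀=21, period (1,2,8,2,1,42); ℓ=6 even so k=5
k=0  a_k=21  p_k/q_k = 21/1
k=1  a_k=1  p_k/q_k = 22/1
k=2  a_k=2  p_k/q_k = 65/3
k=3  a_k=8  p_k/q_k = 542/25
k=4  a_k=2  p_k/q_k = 1149/53
k=5  a_k=1  p_k/q_k = 1691/78
fundamental: x₁=1691, y₁=78  (since 2859481 − 470·6084 = 1)

1691 78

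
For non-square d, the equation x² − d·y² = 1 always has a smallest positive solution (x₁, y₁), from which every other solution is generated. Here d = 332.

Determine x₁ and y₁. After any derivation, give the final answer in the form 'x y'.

[18; 4,1,1,8,1,1,4,36] for √332; ℓ=8 ⇒ convergent index 7
i=0: a=18 ⇒ p=18, q=1
i=1: a=4 ⇒ p=73, q=4
i=2: a=1 ⇒ p=91, q=5
…
i=5: a=1 ⇒ p=1567, q=86
i=6: a=1 ⇒ p=2970, q=163
i=7: a=4 ⇒ p=13447, q=738
fundamental: x₁=13447, y₁=738  (since 180821809 − 332·544644 = 1)

13447 738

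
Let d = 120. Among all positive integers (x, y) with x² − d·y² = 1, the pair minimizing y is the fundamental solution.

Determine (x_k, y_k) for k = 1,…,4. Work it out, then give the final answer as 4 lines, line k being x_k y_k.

11 1
241 22
5291 483
116161 10604

√120 → a₀=10, period (1,20); ℓ=2 even so k=1
k=0  a_k=10  p_k/q_k = 10/1
k=1  a_k=1  p_k/q_k = 11/1
(x₁, y₁) = (11, 1);  11² − 120·1² = 1 ✓
(x_2, y_2) = (11·11 + 120·1·1, 11·1 + 1·11) = (241, 22)
(x_3, y_3) = (11·241 + 120·1·22, 11·22 + 1·241) = (5291, 483)
(x_4, y_4) = (11·5291 + 120·1·483, 11·483 + 1·5291) = (116161, 10604)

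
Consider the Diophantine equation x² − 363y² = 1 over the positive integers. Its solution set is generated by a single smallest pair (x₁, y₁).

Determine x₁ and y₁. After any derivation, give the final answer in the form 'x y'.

√363 → a₀=19, period (19,38); ℓ=2 even so k=1
k=0  a_k=19  p_k/q_k = 19/1
k=1  a_k=19  p_k/q_k = 362/19
fundamental: x₁=362, y₁=19  (since 131044 − 363·361 = 1)

362 19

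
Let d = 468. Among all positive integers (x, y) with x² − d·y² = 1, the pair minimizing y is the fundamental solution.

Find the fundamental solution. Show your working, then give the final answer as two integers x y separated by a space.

[21; 1,1,1,2,1,1,1,42] for √468; ℓ=8 ⇒ convergent index 7
i=0: a=21 ⇒ p=21, q=1
…
i=6: a=1 ⇒ p=411, q=19
i=7: a=1 ⇒ p=649, q=30
fundamental: x₁=649, y₁=30  (since 421201 − 468·900 = 1)

649 30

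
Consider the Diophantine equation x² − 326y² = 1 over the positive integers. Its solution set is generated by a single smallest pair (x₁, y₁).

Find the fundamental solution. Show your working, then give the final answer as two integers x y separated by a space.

√326 → a₀=18, period (18,36); ℓ=2 even so k=1
a_0=18:  p_0=18·1+0=18,  q_0=18·0+1=1
a_1=18:  p_1=18·18+1=325,  q_1=18·1+0=18
→ (325, 18).  Check: 325²=105625, 326·18²=105624, difference 1.

325 18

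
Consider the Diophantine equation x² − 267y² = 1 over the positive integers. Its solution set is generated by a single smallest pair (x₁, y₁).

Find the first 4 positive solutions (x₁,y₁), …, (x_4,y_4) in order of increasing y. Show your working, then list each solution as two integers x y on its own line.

√267 → a₀=16, period (2,1,15,1,2,32); ℓ=6 even so k=5
i=0: a=16 ⇒ p=16, q=1
…
i=2: a=1 ⇒ p=49, q=3
i=3: a=15 ⇒ p=768, q=47
i=4: a=1 ⇒ p=817, q=50
i=5: a=2 ⇒ p=2402, q=147
→ (2402, 147).  Check: 2402²=5769604, 267·147²=5769603, difference 1.
n=2: (2402,147)∘(2402,147) = (2402·2402+267·147·147, 2402·147+147·2402) = (11539207,706188)
n=3: (11539207,706188)∘(2402,147) = (2402·11539207+267·147·706188, 2402·706188+147·11539207) = (55434348026,3392527005)
n=4: (55434348026,3392527005)∘(2402,147) = (2402·55434348026+267·147·3392527005, 2402·3392527005+147·55434348026) = (266306596377697,16297699025832)

2402 147
11539207 706188
55434348026 3392527005
266306596377697 16297699025832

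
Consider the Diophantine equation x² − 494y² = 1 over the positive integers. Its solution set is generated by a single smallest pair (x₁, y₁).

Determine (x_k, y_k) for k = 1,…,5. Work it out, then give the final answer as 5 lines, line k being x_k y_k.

√494 = [22; 4,2,2,1,2,1,2,2,4,44, …], period ℓ=10 (even) → k=9
i=0: a=22 ⇒ p=22, q=1
i=1: a=4 ⇒ p=89, q=4
i=2: a=2 ⇒ p=200, q=9
…
i=5: a=2 ⇒ p=1867, q=84
i=6: a=1 ⇒ p=2556, q=115
…
i=8: a=2 ⇒ p=16514, q=743
i=9: a=4 ⇒ p=73035, q=3286
fundamental: x₁=73035, y₁=3286  (since 5334111225 − 494·10797796 = 1)
(73035+3286√494)^2 = 10668222449 + 479986020√494
(73035+3286√494)^3 = 1558307253052395 + 70111557938114√494
(73035+3286√494)^4 = 227621940442695115201 + 10241195267540325960√494
(73035+3286√494)^5 = 33248736838906168224357675 + 1495931392659503855039086√494

73035 3286
10668222449 479986020
1558307253052395 70111557938114
227621940442695115201 10241195267540325960
33248736838906168224357675 1495931392659503855039086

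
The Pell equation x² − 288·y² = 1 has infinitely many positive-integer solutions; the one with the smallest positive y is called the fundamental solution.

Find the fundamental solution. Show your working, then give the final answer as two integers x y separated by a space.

[16; 1,32] for √288; ℓ=2 ⇒ convergent index 1
a_0=16:  p_0=16·1+0=16,  q_0=16·0+1=1
a_1=1:  p_1=1·16+1=17,  q_1=1·1+0=1
(x₁, y₁) = (17, 1);  17² − 288·1² = 1 ✓

17 1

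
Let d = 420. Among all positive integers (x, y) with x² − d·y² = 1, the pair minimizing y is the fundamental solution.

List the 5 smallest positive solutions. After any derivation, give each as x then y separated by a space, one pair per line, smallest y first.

√420 → a₀=20, period (2,40); ℓ=2 even so k=1
k=0  a_k=20  p_k/q_k = 20/1
k=1  a_k=2  p_k/q_k = 41/2
(x₁, y₁) = (41, 2);  41² − 420·2² = 1 ✓
(41+2√420)^2 = 3361 + 164√420
(41+2√420)^3 = 275561 + 13446√420
(41+2√420)^4 = 22592641 + 1102408√420
(41+2√420)^5 = 1852321001 + 90384010√420

41 2
3361 164
275561 13446
22592641 1102408
1852321001 90384010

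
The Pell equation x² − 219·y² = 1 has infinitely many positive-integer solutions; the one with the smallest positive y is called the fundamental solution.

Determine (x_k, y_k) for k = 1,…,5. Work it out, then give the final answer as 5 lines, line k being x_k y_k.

√219 → a₀=14, period (1,3,1,28); ℓ=4 even so k=3
k=0  a_k=14  p_k/q_k = 14/1
…
k=2  a_k=3  p_k/q_k = 59/4
k=3  a_k=1  p_k/q_k = 74/5
fundamental: x₁=74, y₁=5  (since 5476 − 219·25 = 1)
n=2: (74,5)∘(74,5) = (74·74+219·5·5, 74·5+5·74) = (10951,740)
n=3: (10951,740)∘(74,5) = (74·10951+219·5·740, 74·740+5·10951) = (1620674,109515)
n=4: (1620674,109515)∘(74,5) = (74·1620674+219·5·109515, 74·109515+5·1620674) = (239848801,16207480)
n=5: (239848801,16207480)∘(74,5) = (74·239848801+219·5·16207480, 74·16207480+5·239848801) = (35496001874,2398597525)

74 5
10951 740
1620674 109515
239848801 16207480
35496001874 2398597525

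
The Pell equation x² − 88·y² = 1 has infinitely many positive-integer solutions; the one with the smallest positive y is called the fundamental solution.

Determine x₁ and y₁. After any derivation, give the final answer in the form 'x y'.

[9; 2,1,1,1,2,18] for √88; ℓ=6 ⇒ convergent index 5
a_0=9:  p_0=9·1+0=9,  q_0=9·0+1=1
…
a_4=1:  p_4=1·47+28=75,  q_4=1·5+3=8
a_5=2:  p_5=2·75+47=197,  q_5=2·8+5=21
(x₁, y₁) = (197, 21);  197² − 88·21² = 1 ✓

197 21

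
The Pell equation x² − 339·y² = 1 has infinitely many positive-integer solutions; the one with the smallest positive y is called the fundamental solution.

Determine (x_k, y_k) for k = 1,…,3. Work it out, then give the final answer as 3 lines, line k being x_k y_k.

97970 5321
19196241799 1042596740
3761311617998090 204286405230279

[18; 2,2,2,1,17,1,2,2,2,36] for √339; ℓ=10 ⇒ convergent index 9
step 0: (18, 1)  from 18·(1,0) + (0,1)
step 1: (37, 2)  from 2·(18,1) + (1,0)
…
step 3: (221, 12)  from 2·(92,5) + (37,2)
step 4: (313, 17)  from 1·(221,12) + (92,5)
…
step 6: (5855, 318)  from 1·(5542,301) + (313,17)
…
step 8: (40359, 2192)  from 2·(17252,937) + (5855,318)
step 9: (97970, 5321)  from 2·(40359,2192) + (17252,937)
→ (97970, 5321).  Check: 97970²=9598120900, 339·5321²=9598120899, difference 1.
n=2: (97970,5321)∘(97970,5321) = (97970·97970+339·5321·5321, 97970·5321+5321·97970) = (19196241799,1042596740)
n=3: (19196241799,1042596740)∘(97970,5321) = (97970·19196241799+339·5321·1042596740, 97970·1042596740+5321·19196241799) = (3761311617998090,204286405230279)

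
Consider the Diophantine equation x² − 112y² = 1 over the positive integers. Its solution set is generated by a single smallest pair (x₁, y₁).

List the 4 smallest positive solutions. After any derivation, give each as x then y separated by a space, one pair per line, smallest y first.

127 12
32257 3048
8193151 774180
2081028097 196638672

√112 → a₀=10, period (1,1,2,1,1,20); ℓ=6 even so k=5
k=0  a_k=10  p_k/q_k = 10/1
k=1  a_k=1  p_k/q_k = 11/1
k=2  a_k=1  p_k/q_k = 21/2
…
k=4  a_k=1  p_k/q_k = 74/7
k=5  a_k=1  p_k/q_k = 127/12
→ (127, 12).  Check: 127²=16129, 112·12²=16128, difference 1.
k=2:  x_2 = 127·127+112·12·12 = 32257,  y_2 = 127·12+12·127 = 3048
k=3:  x_3 = 127·32257+112·12·3048 = 8193151,  y_3 = 127·3048+12·32257 = 774180
k=4:  x_4 = 127·8193151+112·12·774180 = 2081028097,  y_4 = 127·774180+12·8193151 = 196638672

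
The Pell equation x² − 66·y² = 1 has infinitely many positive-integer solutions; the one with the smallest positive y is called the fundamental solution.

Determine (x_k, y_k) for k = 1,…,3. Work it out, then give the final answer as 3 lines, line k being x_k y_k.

65 8
8449 1040
1098305 135192

√66 = [8; 8,16, …], period ℓ=2 (even) → k=1
k=0  a_k=8  p_k/q_k = 8/1
k=1  a_k=8  p_k/q_k = 65/8
fundamental: x₁=65, y₁=8  (since 4225 − 66·64 = 1)
(x_2, y_2) = (65·65 + 66·8·8, 65·8 + 8·65) = (8449, 1040)
(x_3, y_3) = (65·8449 + 66·8·1040, 65·1040 + 8·8449) = (1098305, 135192)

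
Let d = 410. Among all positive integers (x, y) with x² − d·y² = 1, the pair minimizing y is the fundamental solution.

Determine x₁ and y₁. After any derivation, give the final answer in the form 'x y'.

√410 = [20; 4,40, …], period ℓ=2 (even) → k=1
step 0: (20, 1)  from 20·(1,0) + (0,1)
step 1: (81, 4)  from 4·(20,1) + (1,0)
(x₁, y₁) = (81, 4);  81² − 410·4² = 1 ✓

81 4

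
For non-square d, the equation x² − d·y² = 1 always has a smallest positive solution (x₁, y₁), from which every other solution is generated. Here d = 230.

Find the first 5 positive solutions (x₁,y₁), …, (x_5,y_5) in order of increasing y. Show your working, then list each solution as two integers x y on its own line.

[15; 6,30] for √230; ℓ=2 ⇒ convergent index 1
k=0  a_k=15  p_k/q_k = 15/1
k=1  a_k=6  p_k/q_k = 91/6
(x₁, y₁) = (91, 6);  91² − 230·6² = 1 ✓
k=2:  x_2 = 91·91+230·6·6 = 16561,  y_2 = 91·6+6·91 = 1092
k=3:  x_3 = 91·16561+230·6·1092 = 3014011,  y_3 = 91·1092+6·16561 = 198738
k=4:  x_4 = 91·3014011+230·6·198738 = 548533441,  y_4 = 91·198738+6·3014011 = 36169224
k=5:  x_5 = 91·548533441+230·6·36169224 = 99830072251,  y_5 = 91·36169224+6·548533441 = 6582600030

91 6
16561 1092
3014011 198738
548533441 36169224
99830072251 6582600030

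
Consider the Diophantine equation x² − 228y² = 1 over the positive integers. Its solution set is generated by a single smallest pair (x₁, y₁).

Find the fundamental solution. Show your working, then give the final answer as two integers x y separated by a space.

√228 → a₀=15, period (10,30); ℓ=2 even so k=1
k=0  a_k=15  p_k/q_k = 15/1
k=1  a_k=10  p_k/q_k = 151/10
→ (151, 10).  Check: 151²=22801, 228·10²=22800, difference 1.

151 10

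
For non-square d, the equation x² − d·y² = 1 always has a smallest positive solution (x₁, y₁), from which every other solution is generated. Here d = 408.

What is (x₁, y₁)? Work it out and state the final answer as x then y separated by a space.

[20; 5,40] for √408; ℓ=2 ⇒ convergent index 1
step 0: (20, 1)  from 20·(1,0) + (0,1)
step 1: (101, 5)  from 5·(20,1) + (1,0)
(x₁, y₁) = (101, 5);  101² − 408·5² = 1 ✓

101 5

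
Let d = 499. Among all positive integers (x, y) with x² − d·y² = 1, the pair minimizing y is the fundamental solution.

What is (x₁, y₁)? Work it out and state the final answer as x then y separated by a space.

√499 → a₀=22, period (2,1,21,1,2,44); ℓ=6 even so k=5
i=0: a=22 ⇒ p=22, q=1
i=1: a=2 ⇒ p=45, q=2
i=2: a=1 ⇒ p=67, q=3
…
i=4: a=1 ⇒ p=1519, q=68
i=5: a=2 ⇒ p=4490, q=201
fundamental: x₁=4490, y₁=201  (since 20160100 − 499·40401 = 1)

4490 201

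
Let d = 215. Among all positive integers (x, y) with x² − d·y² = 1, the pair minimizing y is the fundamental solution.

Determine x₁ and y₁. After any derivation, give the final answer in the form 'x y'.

√215 → a₀=14, period (1,1,1,28); ℓ=4 even so k=3
i=0: a=14 ⇒ p=14, q=1
i=1: a=1 ⇒ p=15, q=1
i=2: a=1 ⇒ p=29, q=2
i=3: a=1 ⇒ p=44, q=3
fundamental: x₁=44, y₁=3  (since 1936 − 215·9 = 1)

44 3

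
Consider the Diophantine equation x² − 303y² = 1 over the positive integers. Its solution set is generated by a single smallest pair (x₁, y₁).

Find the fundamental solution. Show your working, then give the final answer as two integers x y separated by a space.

d=303: √d = [17; 2,2,5,2,2,34] (ℓ=6, even), read p_5/q_5
i=0: a=17 ⇒ p=17, q=1
i=1: a=2 ⇒ p=35, q=2
i=2: a=2 ⇒ p=87, q=5
i=3: a=5 ⇒ p=470, q=27
i=4: a=2 ⇒ p=1027, q=59
i=5: a=2 ⇒ p=2524, q=145
→ (2524, 145).  Check: 2524²=6370576, 303·145²=6370575, difference 1.

2524 145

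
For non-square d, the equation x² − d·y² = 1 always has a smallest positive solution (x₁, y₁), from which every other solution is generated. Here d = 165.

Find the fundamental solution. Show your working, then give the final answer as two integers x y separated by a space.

1079 84

√165 = [12; 1,5,2,5,1,24, …], period ℓ=6 (even) → k=5
step 0: (12, 1)  from 12·(1,0) + (0,1)
…
step 2: (77, 6)  from 5·(13,1) + (12,1)
step 3: (167, 13)  from 2·(77,6) + (13,1)
step 4: (912, 71)  from 5·(167,13) + (77,6)
step 5: (1079, 84)  from 1·(912,71) + (167,13)
fundamental: x₁=1079, y₁=84  (since 1164241 − 165·7056 = 1)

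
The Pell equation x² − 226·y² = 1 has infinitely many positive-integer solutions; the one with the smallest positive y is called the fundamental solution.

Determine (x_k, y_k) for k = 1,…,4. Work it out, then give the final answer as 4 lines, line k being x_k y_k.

451 30
406801 27060
366934051 24408090
330974107201 22016070120

√226 = [15; 30, …], period ℓ=1 (odd) → k=1
step 0: (15, 1)  from 15·(1,0) + (0,1)
step 1: (451, 30)  from 30·(15,1) + (1,0)
→ (451, 30).  Check: 451²=203401, 226·30²=203400, difference 1.
k=2:  x_2 = 451·451+226·30·30 = 406801,  y_2 = 451·30+30·451 = 27060
k=3:  x_3 = 451·406801+226·30·27060 = 366934051,  y_3 = 451·27060+30·406801 = 24408090
k=4:  x_4 = 451·366934051+226·30·24408090 = 330974107201,  y_4 = 451·24408090+30·366934051 = 22016070120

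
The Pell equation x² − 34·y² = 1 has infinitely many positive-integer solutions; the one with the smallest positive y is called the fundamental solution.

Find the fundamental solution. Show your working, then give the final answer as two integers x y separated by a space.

35 6

√34 → a₀=5, period (1,4,1,10); ℓ=4 even so k=3
k=0  a_k=5  p_k/q_k = 5/1
k=1  a_k=1  p_k/q_k = 6/1
k=2  a_k=4  p_k/q_k = 29/5
k=3  a_k=1  p_k/q_k = 35/6
→ (35, 6).  Check: 35²=1225, 34·6²=1224, difference 1.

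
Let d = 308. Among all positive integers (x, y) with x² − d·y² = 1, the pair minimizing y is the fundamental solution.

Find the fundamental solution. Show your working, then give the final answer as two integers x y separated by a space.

[17; 1,1,4,1,1,34] for √308; ℓ=6 ⇒ convergent index 5
k=0  a_k=17  p_k/q_k = 17/1
k=1  a_k=1  p_k/q_k = 18/1
k=2  a_k=1  p_k/q_k = 35/2
k=3  a_k=4  p_k/q_k = 158/9
k=4  a_k=1  p_k/q_k = 193/11
k=5  a_k=1  p_k/q_k = 351/20
(x₁, y₁) = (351, 20);  351² − 308·20² = 1 ✓

351 20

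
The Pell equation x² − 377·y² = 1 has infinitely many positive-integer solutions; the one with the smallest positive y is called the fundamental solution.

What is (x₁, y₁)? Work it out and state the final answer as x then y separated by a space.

[19; 2,2,2,38] for √377; ℓ=4 ⇒ convergent index 3
k=0  a_k=19  p_k/q_k = 19/1
k=1  a_k=2  p_k/q_k = 39/2
k=2  a_k=2  p_k/q_k = 97/5
k=3  a_k=2  p_k/q_k = 233/12
(x₁, y₁) = (233, 12);  233² − 377·12² = 1 ✓

233 12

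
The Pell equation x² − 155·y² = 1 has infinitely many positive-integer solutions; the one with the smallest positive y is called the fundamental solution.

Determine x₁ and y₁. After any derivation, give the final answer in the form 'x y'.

√155 → a₀=12, period (2,4,2,24); ℓ=4 even so k=3
step 0: (12, 1)  from 12·(1,0) + (0,1)
step 1: (25, 2)  from 2·(12,1) + (1,0)
step 2: (112, 9)  from 4·(25,2) + (12,1)
step 3: (249, 20)  from 2·(112,9) + (25,2)
(x₁, y₁) = (249, 20);  249² − 155·20² = 1 ✓

249 20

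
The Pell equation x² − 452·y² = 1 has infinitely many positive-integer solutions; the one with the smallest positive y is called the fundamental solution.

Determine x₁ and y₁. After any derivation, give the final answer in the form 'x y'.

1204353 56648

√452 → a₀=21, period (3,1,5,3,10,3,5,1,3,42); ℓ=10 even so k=9
a_0=21:  p_0=21·1+0=21,  q_0=21·0+1=1
…
a_2=1:  p_2=1·64+21=85,  q_2=1·3+1=4
…
a_4=3:  p_4=3·489+85=1552,  q_4=3·23+4=73
…
a_7=5:  p_7=5·49579+16009=263904,  q_7=5·2332+753=12413
a_8=1:  p_8=1·263904+49579=313483,  q_8=1·12413+2332=14745
a_9=3:  p_9=3·313483+263904=1204353,  q_9=3·14745+12413=56648
(x₁, y₁) = (1204353, 56648);  1204353² − 452·56648² = 1 ✓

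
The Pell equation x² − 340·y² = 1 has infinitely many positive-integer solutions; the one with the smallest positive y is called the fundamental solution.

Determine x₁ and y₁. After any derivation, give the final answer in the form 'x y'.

285769 15498

√340 → a₀=18, period (2,3,1,1,1,…,3,2,36); ℓ=14 even so k=13
k=0  a_k=18  p_k/q_k = 18/1
…
k=3  a_k=1  p_k/q_k = 166/9
k=4  a_k=1  p_k/q_k = 295/16
k=5  a_k=1  p_k/q_k = 461/25
k=6  a_k=1  p_k/q_k = 756/41
…
k=10  a_k=1  p_k/q_k = 21039/1141
k=11  a_k=1  p_k/q_k = 34813/1888
k=12  a_k=3  p_k/q_k = 125478/6805
k=13  a_k=2  p_k/q_k = 285769/15498
→ (285769, 15498).  Check: 285769²=81663921361, 340·15498²=81663921360, difference 1.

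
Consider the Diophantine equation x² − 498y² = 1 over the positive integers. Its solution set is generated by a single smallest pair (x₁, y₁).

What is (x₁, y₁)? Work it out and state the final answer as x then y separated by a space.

√498 → a₀=22, period (3,6,22,6,3,44); ℓ=6 even so k=5
step 0: (22, 1)  from 22·(1,0) + (0,1)
step 1: (67, 3)  from 3·(22,1) + (1,0)
…
step 4: (56794, 2545)  from 6·(9395,421) + (424,19)
step 5: (179777, 8056)  from 3·(56794,2545) + (9395,421)
(x₁, y₁) = (179777, 8056);  179777² − 498·8056² = 1 ✓

179777 8056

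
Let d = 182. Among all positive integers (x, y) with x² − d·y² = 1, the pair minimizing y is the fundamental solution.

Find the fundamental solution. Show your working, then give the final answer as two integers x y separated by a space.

27 2

d=182: √d = [13; 2,26] (ℓ=2, even), read p_1/q_1
step 0: (13, 1)  from 13·(1,0) + (0,1)
step 1: (27, 2)  from 2·(13,1) + (1,0)
→ (27, 2).  Check: 27²=729, 182·2²=728, difference 1.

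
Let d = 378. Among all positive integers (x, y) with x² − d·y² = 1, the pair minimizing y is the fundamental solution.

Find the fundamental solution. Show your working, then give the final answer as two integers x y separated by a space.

8749 450

[19; 2,3,1,4,1,3,2,38] for √378; ℓ=8 ⇒ convergent index 7
step 0: (19, 1)  from 19·(1,0) + (0,1)
step 1: (39, 2)  from 2·(19,1) + (1,0)
step 2: (136, 7)  from 3·(39,2) + (19,1)
…
step 6: (3869, 199)  from 3·(1011,52) + (836,43)
step 7: (8749, 450)  from 2·(3869,199) + (1011,52)
fundamental: x₁=8749, y₁=450  (since 76545001 − 378·202500 = 1)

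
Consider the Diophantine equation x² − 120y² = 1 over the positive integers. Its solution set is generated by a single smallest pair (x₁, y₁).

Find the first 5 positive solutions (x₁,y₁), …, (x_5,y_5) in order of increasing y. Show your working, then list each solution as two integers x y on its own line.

11 1
241 22
5291 483
116161 10604
2550251 232805

√120 = [10; 1,20, …], period ℓ=2 (even) → k=1
a_0=10:  p_0=10·1+0=10,  q_0=10·0+1=1
a_1=1:  p_1=1·10+1=11,  q_1=1·1+0=1
→ (11, 1).  Check: 11²=121, 120·1²=120, difference 1.
n=2: (11,1)∘(11,1) = (11·11+120·1·1, 11·1+1·11) = (241,22)
n=3: (241,22)∘(11,1) = (11·241+120·1·22, 11·22+1·241) = (5291,483)
n=4: (5291,483)∘(11,1) = (11·5291+120·1·483, 11·483+1·5291) = (116161,10604)
n=5: (116161,10604)∘(11,1) = (11·116161+120·1·10604, 11·10604+1·116161) = (2550251,232805)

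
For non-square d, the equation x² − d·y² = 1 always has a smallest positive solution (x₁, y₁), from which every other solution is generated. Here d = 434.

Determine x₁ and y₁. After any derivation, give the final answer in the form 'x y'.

125 6

d=434: √d = [20; 1,4,1,40] (ℓ=4, even), read p_3/q_3
a_0=20:  p_0=20·1+0=20,  q_0=20·0+1=1
a_1=1:  p_1=1·20+1=21,  q_1=1·1+0=1
a_2=4:  p_2=4·21+20=104,  q_2=4·1+1=5
a_3=1:  p_3=1·104+21=125,  q_3=1·5+1=6
→ (125, 6).  Check: 125²=15625, 434·6²=15624, difference 1.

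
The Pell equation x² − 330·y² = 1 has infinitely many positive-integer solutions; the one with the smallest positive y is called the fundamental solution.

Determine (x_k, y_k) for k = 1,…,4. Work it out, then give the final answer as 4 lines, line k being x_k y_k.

[18; 6,36] for √330; ℓ=2 ⇒ convergent index 1
k=0  a_k=18  p_k/q_k = 18/1
k=1  a_k=6  p_k/q_k = 109/6
→ (109, 6).  Check: 109²=11881, 330·6²=11880, difference 1.
k=2:  x_2 = 109·109+330·6·6 = 23761,  y_2 = 109·6+6·109 = 1308
k=3:  x_3 = 109·23761+330·6·1308 = 5179789,  y_3 = 109·1308+6·23761 = 285138
k=4:  x_4 = 109·5179789+330·6·285138 = 1129170241,  y_4 = 109·285138+6·5179789 = 62158776

109 6
23761 1308
5179789 285138
1129170241 62158776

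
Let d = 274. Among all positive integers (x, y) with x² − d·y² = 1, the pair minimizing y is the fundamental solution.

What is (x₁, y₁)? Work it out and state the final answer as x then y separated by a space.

√274 = [16; 1,1,4,4,1,1,32, …], period ℓ=7 (odd) → k=13
step 0: (16, 1)  from 16·(1,0) + (0,1)
…
step 9: (93011, 5619)  from 1·(47209,2852) + (45802,2767)
…
step 12: (2189276, 132259)  from 1·(1770023,106931) + (419253,25328)
step 13: (3959299, 239190)  from 1·(2189276,132259) + (1770023,106931)
(x₁, y₁) = (3959299, 239190);  3959299² − 274·239190² = 1 ✓

3959299 239190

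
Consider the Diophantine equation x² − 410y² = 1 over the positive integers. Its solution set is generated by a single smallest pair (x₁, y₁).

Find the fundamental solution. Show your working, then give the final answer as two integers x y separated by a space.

√410 → a₀=20, period (4,40); ℓ=2 even so k=1
k=0  a_k=20  p_k/q_k = 20/1
k=1  a_k=4  p_k/q_k = 81/4
fundamental: x₁=81, y₁=4  (since 6561 − 410·16 = 1)

81 4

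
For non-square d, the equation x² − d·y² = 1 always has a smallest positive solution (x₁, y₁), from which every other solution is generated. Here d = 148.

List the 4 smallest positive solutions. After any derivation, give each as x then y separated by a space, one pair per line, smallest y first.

73 6
10657 876
1555849 127890
227143297 18671064

√148 = [12; 6,24, …], period ℓ=2 (even) → k=1
k=0  a_k=12  p_k/q_k = 12/1
k=1  a_k=6  p_k/q_k = 73/6
(x₁, y₁) = (73, 6);  73² − 148·6² = 1 ✓
k=2:  x_2 = 73·73+148·6·6 = 10657,  y_2 = 73·6+6·73 = 876
k=3:  x_3 = 73·10657+148·6·876 = 1555849,  y_3 = 73·876+6·10657 = 127890
k=4:  x_4 = 73·1555849+148·6·127890 = 227143297,  y_4 = 73·127890+6·1555849 = 18671064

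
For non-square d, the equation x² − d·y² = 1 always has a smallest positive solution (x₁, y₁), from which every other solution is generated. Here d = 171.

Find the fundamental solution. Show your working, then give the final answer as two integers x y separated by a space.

√171 → a₀=13, period (13,26); ℓ=2 even so k=1
k=0  a_k=13  p_k/q_k = 13/1
k=1  a_k=13  p_k/q_k = 170/13
→ (170, 13).  Check: 170²=28900, 171·13²=28899, difference 1.

170 13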